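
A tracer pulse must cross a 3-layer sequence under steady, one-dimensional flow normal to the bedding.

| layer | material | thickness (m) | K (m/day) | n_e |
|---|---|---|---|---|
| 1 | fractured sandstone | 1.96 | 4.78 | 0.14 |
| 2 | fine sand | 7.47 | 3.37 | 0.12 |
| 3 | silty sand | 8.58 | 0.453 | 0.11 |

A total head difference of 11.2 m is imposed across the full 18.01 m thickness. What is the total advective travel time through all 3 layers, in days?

4.07

With flow normal to the layers, continuity requires the same specific discharge q through every layer.
Σ(b_i/K_i) = 1.96/4.78 + 7.47/3.37 + 8.58/0.453 = 21.57 d.
q = Δh / Σ(b_i/K_i) = 11.2 / 21.57 = 0.5193 m/day.
In each layer the seepage velocity is v_i = q/n_i, so the layer transit time is t_i = b_i·n_i / q:
  layer 1 (fractured sandstone): t_1 = 1.96 × 0.14 / 0.5193 = 0.5284 d
  layer 2 (fine sand): t_2 = 7.47 × 0.12 / 0.5193 = 1.726 d
  layer 3 (silty sand): t_3 = 8.58 × 0.11 / 0.5193 = 1.817 d
Total t = Σ t_i = 4.072 days.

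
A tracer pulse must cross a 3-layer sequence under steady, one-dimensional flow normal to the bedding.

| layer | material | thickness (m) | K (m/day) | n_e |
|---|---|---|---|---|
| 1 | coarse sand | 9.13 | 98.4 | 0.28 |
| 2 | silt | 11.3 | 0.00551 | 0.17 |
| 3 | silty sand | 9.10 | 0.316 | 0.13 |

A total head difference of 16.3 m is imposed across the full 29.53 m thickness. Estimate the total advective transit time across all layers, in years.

With flow normal to the layers, continuity requires the same specific discharge q through every layer.
Σ(b_i/K_i) = 9.13/98.4 + 11.3/0.00551 + 9.10/0.316 = 2080 d.
q = Δh / Σ(b_i/K_i) = 16.3 / 2080 = 0.007838 m/day.
In each layer the seepage velocity is v_i = q/n_i, so the layer transit time is t_i = b_i·n_i / q:
  layer 1 (coarse sand): t_1 = 9.13 × 0.28 / 0.007838 = 326.2 d
  layer 2 (silt): t_2 = 11.3 × 0.17 / 0.007838 = 245.1 d
  layer 3 (silty sand): t_3 = 9.10 × 0.13 / 0.007838 = 150.9 d
Total t = Σ t_i = 722.2 days = 1.977 years.

1.98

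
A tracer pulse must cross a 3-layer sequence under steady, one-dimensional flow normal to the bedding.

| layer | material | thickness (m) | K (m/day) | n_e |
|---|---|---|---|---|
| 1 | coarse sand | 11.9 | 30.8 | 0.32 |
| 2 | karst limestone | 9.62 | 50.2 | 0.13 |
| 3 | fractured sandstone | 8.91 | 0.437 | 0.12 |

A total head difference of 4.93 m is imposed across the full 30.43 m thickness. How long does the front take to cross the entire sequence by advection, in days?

26.1

With flow normal to the layers, continuity requires the same specific discharge q through every layer.
Σ(b_i/K_i) = 11.9/30.8 + 9.62/50.2 + 8.91/0.437 = 20.97 d.
q = Δh / Σ(b_i/K_i) = 4.93 / 20.97 = 0.2351 m/day.
In each layer the seepage velocity is v_i = q/n_i, so the layer transit time is t_i = b_i·n_i / q:
  layer 1 (coarse sand): t_1 = 11.9 × 0.32 / 0.2351 = 16.20 d
  layer 2 (karst limestone): t_2 = 9.62 × 0.13 / 0.2351 = 5.319 d
  layer 3 (fractured sandstone): t_3 = 8.91 × 0.12 / 0.2351 = 4.547 d
Total t = Σ t_i = 26.06 days.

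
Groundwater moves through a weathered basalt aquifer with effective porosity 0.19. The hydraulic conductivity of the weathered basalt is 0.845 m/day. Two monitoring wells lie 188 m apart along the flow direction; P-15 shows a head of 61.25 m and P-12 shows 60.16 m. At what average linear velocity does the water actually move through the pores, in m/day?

0.0258

Hydraulic gradient i = (61.25 − 60.16) / 188 = 1.09 / 188 = 0.005798.
Darcy flux q = K · i = 0.8450 × 0.005798 = 0.004899 m/day.
Seepage velocity v = q / n_e = 0.004899 / 0.19 = 0.02579 m/day.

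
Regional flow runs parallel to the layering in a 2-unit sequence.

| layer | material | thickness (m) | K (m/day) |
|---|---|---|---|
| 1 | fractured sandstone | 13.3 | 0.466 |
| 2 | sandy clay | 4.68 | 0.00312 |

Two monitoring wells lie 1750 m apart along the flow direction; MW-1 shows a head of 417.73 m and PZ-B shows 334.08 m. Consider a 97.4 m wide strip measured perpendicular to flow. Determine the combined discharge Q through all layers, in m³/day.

28.9

Flow is parallel to layering, so each bed carries its own Darcy discharge and the transmissivities add.
Σ(K_i·b_i) = 0.466×13.3 + 0.00312×4.68 = 6.212 m²/day.
Hydraulic gradient i = (417.73 − 334.08) / 1750 = 83.65 / 1750 = 0.04780.
Q = Σ(K_i·b_i) · W · i = 6.212 × 97.4 × 0.04780 = 28.92 m³/day.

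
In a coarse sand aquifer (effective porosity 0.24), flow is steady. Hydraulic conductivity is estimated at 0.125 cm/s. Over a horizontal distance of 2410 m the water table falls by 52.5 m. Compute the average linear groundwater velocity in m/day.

9.80

Convert K: 0.125 cm/s × 864 = 108.0 m/day.
Hydraulic gradient i = Δh / L = 52.5 / 2410 = 0.02178.
Darcy flux q = K · i = 108.0 × 0.02178 = 2.353 m/day.
Seepage velocity v = q / n_e = 2.353 / 0.24 = 9.803 m/day.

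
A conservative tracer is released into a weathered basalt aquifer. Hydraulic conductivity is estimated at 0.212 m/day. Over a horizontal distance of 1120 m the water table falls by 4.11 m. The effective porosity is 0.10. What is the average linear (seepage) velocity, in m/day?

0.00778

Hydraulic gradient i = Δh / L = 4.11 / 1120 = 0.003670.
Darcy flux q = K · i = 0.2120 × 0.003670 = 0.0007780 m/day.
Seepage velocity v = q / n_e = 0.0007780 / 0.10 = 0.007780 m/day.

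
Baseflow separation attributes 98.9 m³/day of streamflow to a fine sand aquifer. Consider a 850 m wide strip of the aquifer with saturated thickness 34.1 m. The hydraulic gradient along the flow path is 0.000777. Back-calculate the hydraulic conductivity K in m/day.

4.39

Cross-sectional area A = 850 × 34.1 = 28985 m².
Hydraulic gradient i = 0.000777.
From Q = K·A·i, K = Q / (A·i) = 98.9 / (28985 × 0.0007770) = 4.391 m/day.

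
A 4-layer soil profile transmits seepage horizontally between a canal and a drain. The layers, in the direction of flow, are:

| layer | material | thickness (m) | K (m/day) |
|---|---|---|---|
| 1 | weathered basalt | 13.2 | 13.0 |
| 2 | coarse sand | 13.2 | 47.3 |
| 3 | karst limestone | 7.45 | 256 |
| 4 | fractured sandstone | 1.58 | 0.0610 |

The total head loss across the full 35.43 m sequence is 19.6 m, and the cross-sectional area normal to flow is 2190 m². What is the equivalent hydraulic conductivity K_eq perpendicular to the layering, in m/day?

1.30

Flow is perpendicular to layering, so the layers act in series and the equivalent K is the thickness-weighted harmonic mean.
Total thickness L = 13.2 + 13.2 + 7.45 + 1.58 = 35.43 m.
Σ(b_i/K_i) = 13.2/13.0 + 13.2/47.3 + 7.45/256 + 1.58/0.0610 = 27.23 d.
K_eq = L / Σ(b_i/K_i) = 35.43 / 27.23 = 1.301 m/day.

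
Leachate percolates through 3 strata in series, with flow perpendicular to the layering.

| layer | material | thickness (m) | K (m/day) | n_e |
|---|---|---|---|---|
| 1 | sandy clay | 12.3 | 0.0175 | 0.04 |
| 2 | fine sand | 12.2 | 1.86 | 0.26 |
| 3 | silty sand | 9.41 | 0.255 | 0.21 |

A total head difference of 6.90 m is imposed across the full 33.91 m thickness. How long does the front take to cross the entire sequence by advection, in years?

With flow normal to the layers, continuity requires the same specific discharge q through every layer.
Σ(b_i/K_i) = 12.3/0.0175 + 12.2/1.86 + 9.41/0.255 = 746.3 d.
q = Δh / Σ(b_i/K_i) = 6.90 / 746.3 = 0.009245 m/day.
In each layer the seepage velocity is v_i = q/n_i, so the layer transit time is t_i = b_i·n_i / q:
  layer 1 (sandy clay): t_1 = 12.3 × 0.04 / 0.009245 = 53.22 d
  layer 2 (fine sand): t_2 = 12.2 × 0.26 / 0.009245 = 343.1 d
  layer 3 (silty sand): t_3 = 9.41 × 0.21 / 0.009245 = 213.7 d
Total t = Σ t_i = 610.0 days = 1.670 years.

1.67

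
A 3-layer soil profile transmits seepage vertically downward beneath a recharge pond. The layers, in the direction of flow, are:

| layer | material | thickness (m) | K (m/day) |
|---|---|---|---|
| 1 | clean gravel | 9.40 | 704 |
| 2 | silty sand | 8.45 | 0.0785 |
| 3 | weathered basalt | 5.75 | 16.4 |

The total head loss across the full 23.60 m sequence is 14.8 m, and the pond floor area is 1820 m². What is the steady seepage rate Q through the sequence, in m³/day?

249

Flow is perpendicular to layering, so the layers act in series and the equivalent K is the thickness-weighted harmonic mean.
Total thickness L = 9.40 + 8.45 + 5.75 = 23.60 m.
Σ(b_i/K_i) = 9.40/704 + 8.45/0.0785 + 5.75/16.4 = 108.0 d.
K_eq = L / Σ(b_i/K_i) = 23.60 / 108.0 = 0.2185 m/day.
Q = K_eq · A · (Δh/L) = 0.2185 × 1820 × (14.8/23.60) = 249.4 m³/day.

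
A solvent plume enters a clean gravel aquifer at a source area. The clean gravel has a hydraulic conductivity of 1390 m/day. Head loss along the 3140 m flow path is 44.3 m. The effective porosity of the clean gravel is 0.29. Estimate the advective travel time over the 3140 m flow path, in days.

Hydraulic gradient i = Δh / L = 44.3 / 3140 = 0.01411.
Darcy flux q = K · i = 1390 × 0.01411 = 19.61 m/day.
Seepage velocity v = q / n_e = 19.61 / 0.29 = 67.62 m/day.
Travel time t = L / v = 3140 / 67.62 = 46.43 days.

46.4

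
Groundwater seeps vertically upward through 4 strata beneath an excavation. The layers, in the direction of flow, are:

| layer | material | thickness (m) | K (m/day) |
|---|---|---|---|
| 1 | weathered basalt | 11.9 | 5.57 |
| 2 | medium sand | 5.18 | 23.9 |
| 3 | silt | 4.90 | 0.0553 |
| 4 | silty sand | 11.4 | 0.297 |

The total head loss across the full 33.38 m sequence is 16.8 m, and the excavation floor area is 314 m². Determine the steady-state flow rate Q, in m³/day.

40.8

Flow is perpendicular to layering, so the layers act in series and the equivalent K is the thickness-weighted harmonic mean.
Total thickness L = 11.9 + 5.18 + 4.90 + 11.4 = 33.38 m.
Σ(b_i/K_i) = 11.9/5.57 + 5.18/23.9 + 4.90/0.0553 + 11.4/0.297 = 129.3 d.
K_eq = L / Σ(b_i/K_i) = 33.38 / 129.3 = 0.2581 m/day.
Q = K_eq · A · (Δh/L) = 0.2581 × 314 × (16.8/33.38) = 40.78 m³/day.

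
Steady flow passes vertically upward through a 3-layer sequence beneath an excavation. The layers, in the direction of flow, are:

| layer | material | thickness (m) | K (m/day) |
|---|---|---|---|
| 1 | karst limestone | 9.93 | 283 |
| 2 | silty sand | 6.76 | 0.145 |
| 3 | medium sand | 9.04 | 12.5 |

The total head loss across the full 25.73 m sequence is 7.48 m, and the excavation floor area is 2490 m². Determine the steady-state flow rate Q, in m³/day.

393

Flow is perpendicular to layering, so the layers act in series and the equivalent K is the thickness-weighted harmonic mean.
Total thickness L = 9.93 + 6.76 + 9.04 = 25.73 m.
Σ(b_i/K_i) = 9.93/283 + 6.76/0.145 + 9.04/12.5 = 47.38 d.
K_eq = L / Σ(b_i/K_i) = 25.73 / 47.38 = 0.5431 m/day.
Q = K_eq · A · (Δh/L) = 0.5431 × 2490 × (7.48/25.73) = 393.1 m³/day.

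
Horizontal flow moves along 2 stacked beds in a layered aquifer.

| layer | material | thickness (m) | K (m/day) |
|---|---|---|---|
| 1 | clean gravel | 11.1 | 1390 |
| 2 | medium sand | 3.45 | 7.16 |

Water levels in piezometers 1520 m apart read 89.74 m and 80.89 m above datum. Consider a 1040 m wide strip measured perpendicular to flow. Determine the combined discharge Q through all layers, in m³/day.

Flow is parallel to layering, so each bed carries its own Darcy discharge and the transmissivities add.
Σ(K_i·b_i) = 1390×11.1 + 7.16×3.45 = 15454 m²/day.
Hydraulic gradient i = (89.74 − 80.89) / 1520 = 8.85 / 1520 = 0.005822.
Q = Σ(K_i·b_i) · W · i = 15454 × 1040 × 0.005822 = 93576 m³/day.

93600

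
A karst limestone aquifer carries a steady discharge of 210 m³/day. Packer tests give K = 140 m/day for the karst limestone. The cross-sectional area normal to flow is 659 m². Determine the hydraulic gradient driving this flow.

From Q = K·A·i, i = Q / (K·A) = 210 / (140.0 × 659.0) = 0.002276.

0.00228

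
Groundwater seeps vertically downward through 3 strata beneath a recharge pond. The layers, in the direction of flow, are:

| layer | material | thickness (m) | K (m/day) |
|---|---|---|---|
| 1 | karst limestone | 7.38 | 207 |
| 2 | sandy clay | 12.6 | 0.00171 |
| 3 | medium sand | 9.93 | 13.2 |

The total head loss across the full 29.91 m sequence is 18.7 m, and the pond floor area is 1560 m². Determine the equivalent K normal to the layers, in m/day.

0.00406

Flow is perpendicular to layering, so the layers act in series and the equivalent K is the thickness-weighted harmonic mean.
Total thickness L = 7.38 + 12.6 + 9.93 = 29.91 m.
Σ(b_i/K_i) = 7.38/207 + 12.6/0.00171 + 9.93/13.2 = 7369 d.
K_eq = L / Σ(b_i/K_i) = 29.91 / 7369 = 0.004059 m/day.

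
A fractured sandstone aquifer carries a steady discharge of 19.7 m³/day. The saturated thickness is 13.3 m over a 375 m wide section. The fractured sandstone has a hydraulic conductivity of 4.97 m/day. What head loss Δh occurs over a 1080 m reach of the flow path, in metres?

Cross-sectional area A = 375 × 13.3 = 4988 m².
From Q = K·A·i, i = Q / (K·A) = 19.7 / (4.970 × 4988) = 0.0007947.
Head loss Δh = i · L = 0.0007947 × 1080 = 0.8583 m.

0.858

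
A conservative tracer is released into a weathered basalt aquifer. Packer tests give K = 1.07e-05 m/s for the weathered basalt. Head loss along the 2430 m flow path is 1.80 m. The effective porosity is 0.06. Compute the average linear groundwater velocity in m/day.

0.0114

Convert K: 1.07e-05 m/s × 86400 = 0.9245 m/day.
Hydraulic gradient i = Δh / L = 1.80 / 2430 = 0.0007407.
Darcy flux q = K · i = 0.9245 × 0.0007407 = 0.0006848 m/day.
Seepage velocity v = q / n_e = 0.0006848 / 0.06 = 0.01141 m/day.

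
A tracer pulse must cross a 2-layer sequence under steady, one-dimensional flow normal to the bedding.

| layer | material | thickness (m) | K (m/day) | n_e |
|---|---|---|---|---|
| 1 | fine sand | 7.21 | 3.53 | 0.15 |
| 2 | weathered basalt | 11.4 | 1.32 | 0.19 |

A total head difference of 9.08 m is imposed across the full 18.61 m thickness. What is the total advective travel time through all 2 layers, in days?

3.82

With flow normal to the layers, continuity requires the same specific discharge q through every layer.
Σ(b_i/K_i) = 7.21/3.53 + 11.4/1.32 = 10.68 d.
q = Δh / Σ(b_i/K_i) = 9.08 / 10.68 = 0.8503 m/day.
In each layer the seepage velocity is v_i = q/n_i, so the layer transit time is t_i = b_i·n_i / q:
  layer 1 (fine sand): t_1 = 7.21 × 0.15 / 0.8503 = 1.272 d
  layer 2 (weathered basalt): t_2 = 11.4 × 0.19 / 0.8503 = 2.547 d
Total t = Σ t_i = 3.819 days.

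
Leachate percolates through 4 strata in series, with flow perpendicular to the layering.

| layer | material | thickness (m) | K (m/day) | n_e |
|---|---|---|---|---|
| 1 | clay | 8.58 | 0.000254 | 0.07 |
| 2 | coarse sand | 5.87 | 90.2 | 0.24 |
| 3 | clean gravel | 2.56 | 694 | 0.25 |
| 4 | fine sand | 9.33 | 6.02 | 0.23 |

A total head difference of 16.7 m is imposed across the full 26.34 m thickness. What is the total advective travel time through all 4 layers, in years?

With flow normal to the layers, continuity requires the same specific discharge q through every layer.
Σ(b_i/K_i) = 8.58/0.000254 + 5.87/90.2 + 2.56/694 + 9.33/6.02 = 33781 d.
q = Δh / Σ(b_i/K_i) = 16.7 / 33781 = 0.0004944 m/day.
In each layer the seepage velocity is v_i = q/n_i, so the layer transit time is t_i = b_i·n_i / q:
  layer 1 (clay): t_1 = 8.58 × 0.07 / 0.0004944 = 1215 d
  layer 2 (coarse sand): t_2 = 5.87 × 0.24 / 0.0004944 = 2850 d
  layer 3 (clean gravel): t_3 = 2.56 × 0.25 / 0.0004944 = 1295 d
  layer 4 (fine sand): t_4 = 9.33 × 0.23 / 0.0004944 = 4341 d
Total t = Σ t_i = 9700 days = 26.56 years.

26.6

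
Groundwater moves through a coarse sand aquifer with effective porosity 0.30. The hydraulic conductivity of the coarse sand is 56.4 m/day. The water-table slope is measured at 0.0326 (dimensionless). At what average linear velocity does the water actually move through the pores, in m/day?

6.13

Hydraulic gradient i = 0.0326.
Darcy flux q = K · i = 56.40 × 0.03260 = 1.839 m/day.
Seepage velocity v = q / n_e = 1.839 / 0.30 = 6.129 m/day.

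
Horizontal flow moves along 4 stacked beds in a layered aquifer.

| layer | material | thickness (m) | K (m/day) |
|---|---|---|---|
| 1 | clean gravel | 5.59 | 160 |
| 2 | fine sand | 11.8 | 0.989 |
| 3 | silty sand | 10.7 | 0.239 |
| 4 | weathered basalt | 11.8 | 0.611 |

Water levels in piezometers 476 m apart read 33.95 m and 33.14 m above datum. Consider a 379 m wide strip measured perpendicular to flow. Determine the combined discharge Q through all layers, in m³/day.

591

Flow is parallel to layering, so each bed carries its own Darcy discharge and the transmissivities add.
Σ(K_i·b_i) = 160×5.59 + 0.989×11.8 + 0.239×10.7 + 0.611×11.8 = 915.8 m²/day.
Hydraulic gradient i = (33.95 − 33.14) / 476 = 0.81 / 476 = 0.001702.
Q = Σ(K_i·b_i) · W · i = 915.8 × 379 × 0.001702 = 590.7 m³/day.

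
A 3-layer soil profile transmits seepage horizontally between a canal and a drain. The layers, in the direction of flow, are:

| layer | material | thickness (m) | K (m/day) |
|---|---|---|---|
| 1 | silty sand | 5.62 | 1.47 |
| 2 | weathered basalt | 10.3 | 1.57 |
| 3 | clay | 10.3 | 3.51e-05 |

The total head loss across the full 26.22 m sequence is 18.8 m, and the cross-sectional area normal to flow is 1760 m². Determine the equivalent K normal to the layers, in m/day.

Flow is perpendicular to layering, so the layers act in series and the equivalent K is the thickness-weighted harmonic mean.
Total thickness L = 5.62 + 10.3 + 10.3 = 26.22 m.
Σ(b_i/K_i) = 5.62/1.47 + 10.3/1.57 + 10.3/3.51e-05 = 2.935e+05 d.
K_eq = L / Σ(b_i/K_i) = 26.22 / 2.935e+05 = 8.935e-05 m/day.

8.93e-05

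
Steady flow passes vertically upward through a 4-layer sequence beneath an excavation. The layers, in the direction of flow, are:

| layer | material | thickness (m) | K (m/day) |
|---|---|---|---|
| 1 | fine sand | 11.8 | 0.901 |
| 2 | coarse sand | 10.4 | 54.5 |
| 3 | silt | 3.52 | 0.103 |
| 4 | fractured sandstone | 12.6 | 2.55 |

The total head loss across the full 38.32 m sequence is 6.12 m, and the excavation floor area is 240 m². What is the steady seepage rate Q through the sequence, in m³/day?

28.0

Flow is perpendicular to layering, so the layers act in series and the equivalent K is the thickness-weighted harmonic mean.
Total thickness L = 11.8 + 10.4 + 3.52 + 12.6 = 38.32 m.
Σ(b_i/K_i) = 11.8/0.901 + 10.4/54.5 + 3.52/0.103 + 12.6/2.55 = 52.40 d.
K_eq = L / Σ(b_i/K_i) = 38.32 / 52.40 = 0.7313 m/day.
Q = K_eq · A · (Δh/L) = 0.7313 × 240 × (6.12/38.32) = 28.03 m³/day.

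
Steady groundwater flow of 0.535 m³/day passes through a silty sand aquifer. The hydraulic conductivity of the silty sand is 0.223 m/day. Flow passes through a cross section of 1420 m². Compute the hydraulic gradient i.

From Q = K·A·i, i = Q / (K·A) = 0.535 / (0.2230 × 1420) = 0.001690.

0.00169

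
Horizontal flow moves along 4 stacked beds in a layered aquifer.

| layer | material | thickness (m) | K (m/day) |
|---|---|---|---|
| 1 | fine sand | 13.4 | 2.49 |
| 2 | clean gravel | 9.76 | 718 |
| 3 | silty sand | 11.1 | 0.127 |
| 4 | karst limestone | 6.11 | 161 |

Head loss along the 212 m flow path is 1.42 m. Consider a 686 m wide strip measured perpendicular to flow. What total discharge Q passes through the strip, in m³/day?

Flow is parallel to layering, so each bed carries its own Darcy discharge and the transmissivities add.
Σ(K_i·b_i) = 2.49×13.4 + 718×9.76 + 0.127×11.1 + 161×6.11 = 8026 m²/day.
Hydraulic gradient i = Δh / L = 1.42 / 212 = 0.006698.
Q = Σ(K_i·b_i) · W · i = 8026 × 686 × 0.006698 = 36879 m³/day.

36900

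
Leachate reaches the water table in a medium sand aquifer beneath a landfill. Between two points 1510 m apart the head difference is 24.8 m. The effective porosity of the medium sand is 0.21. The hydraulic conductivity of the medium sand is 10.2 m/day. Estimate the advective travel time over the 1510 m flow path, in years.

Hydraulic gradient i = Δh / L = 24.8 / 1510 = 0.01642.
Darcy flux q = K · i = 10.20 × 0.01642 = 0.1675 m/day.
Seepage velocity v = q / n_e = 0.1675 / 0.21 = 0.7977 m/day.
Travel time t = L / v = 1510 / 0.7977 = 1893 days = 5.182 years.

5.18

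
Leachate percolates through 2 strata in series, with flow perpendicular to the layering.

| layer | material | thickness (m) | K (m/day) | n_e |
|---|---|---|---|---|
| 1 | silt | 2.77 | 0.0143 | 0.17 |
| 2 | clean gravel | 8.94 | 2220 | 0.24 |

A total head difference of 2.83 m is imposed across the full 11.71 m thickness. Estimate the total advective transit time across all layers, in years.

With flow normal to the layers, continuity requires the same specific discharge q through every layer.
Σ(b_i/K_i) = 2.77/0.0143 + 8.94/2220 = 193.7 d.
q = Δh / Σ(b_i/K_i) = 2.83 / 193.7 = 0.01461 m/day.
In each layer the seepage velocity is v_i = q/n_i, so the layer transit time is t_i = b_i·n_i / q:
  layer 1 (silt): t_1 = 2.77 × 0.17 / 0.01461 = 32.23 d
  layer 2 (clean gravel): t_2 = 8.94 × 0.24 / 0.01461 = 146.9 d
Total t = Σ t_i = 179.1 days = 0.4903 years.

0.490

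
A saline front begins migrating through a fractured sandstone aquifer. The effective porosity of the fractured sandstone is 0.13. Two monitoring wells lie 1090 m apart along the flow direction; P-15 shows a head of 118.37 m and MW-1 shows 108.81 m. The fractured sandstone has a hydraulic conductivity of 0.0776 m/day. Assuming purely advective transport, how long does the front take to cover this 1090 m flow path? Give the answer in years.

570

Hydraulic gradient i = (118.37 − 108.81) / 1090 = 9.56 / 1090 = 0.008771.
Darcy flux q = K · i = 0.07760 × 0.008771 = 0.0006806 m/day.
Seepage velocity v = q / n_e = 0.0006806 / 0.13 = 0.005235 m/day.
Travel time t = L / v = 1090 / 0.005235 = 2.082e+05 days = 570.0 years.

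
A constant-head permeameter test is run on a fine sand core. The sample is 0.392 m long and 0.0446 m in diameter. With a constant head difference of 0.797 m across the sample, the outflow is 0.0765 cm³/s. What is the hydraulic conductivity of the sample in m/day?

2.08

Cross-sectional area A = π·(d/2)² = π × (0.0446/2)² = 0.001562 m².
Convert discharge: 0.0765 cm³/s = 7.650e-08 m³/s.
Darcy's law rearranged: K = Q·L / (A·Δh) = 7.650e-08 × 0.392 / (0.001562 × 0.797) = 2.408e-05 m/s = 2.081 m/day.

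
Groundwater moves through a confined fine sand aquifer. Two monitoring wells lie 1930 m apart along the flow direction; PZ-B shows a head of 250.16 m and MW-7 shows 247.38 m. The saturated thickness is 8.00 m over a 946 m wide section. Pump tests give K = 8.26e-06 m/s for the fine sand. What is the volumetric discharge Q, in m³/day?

7.78

Convert K: 8.26e-06 m/s × 86400 = 0.7137 m/day.
Cross-sectional area A = 946 × 8.00 = 7568 m².
Hydraulic gradient i = (250.16 − 247.38) / 1930 = 2.78 / 1930 = 0.001440.
Darcy's law: Q = K · A · i = 0.7137 × 7568 × 0.001440 = 7.780 m³/day.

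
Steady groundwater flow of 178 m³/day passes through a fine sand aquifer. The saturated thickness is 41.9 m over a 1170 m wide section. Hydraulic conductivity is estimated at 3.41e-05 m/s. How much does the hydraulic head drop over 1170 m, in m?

1.44

Convert K: 3.41e-05 m/s × 86400 = 2.946 m/day.
Cross-sectional area A = 1170 × 41.9 = 49023 m².
From Q = K·A·i, i = Q / (K·A) = 178 / (2.946 × 49023) = 0.001232.
Head loss Δh = i · L = 0.001232 × 1170 = 1.442 m.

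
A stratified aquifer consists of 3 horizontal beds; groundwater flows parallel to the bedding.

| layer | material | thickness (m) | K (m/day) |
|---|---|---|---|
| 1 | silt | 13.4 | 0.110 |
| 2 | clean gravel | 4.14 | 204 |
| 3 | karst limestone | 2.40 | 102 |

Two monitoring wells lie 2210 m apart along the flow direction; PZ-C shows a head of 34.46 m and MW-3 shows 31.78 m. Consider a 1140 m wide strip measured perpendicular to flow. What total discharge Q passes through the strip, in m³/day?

Flow is parallel to layering, so each bed carries its own Darcy discharge and the transmissivities add.
Σ(K_i·b_i) = 0.110×13.4 + 204×4.14 + 102×2.40 = 1091 m²/day.
Hydraulic gradient i = (34.46 − 31.78) / 2210 = 2.68 / 2210 = 0.001213.
Q = Σ(K_i·b_i) · W · i = 1091 × 1140 × 0.001213 = 1508 m³/day.

1510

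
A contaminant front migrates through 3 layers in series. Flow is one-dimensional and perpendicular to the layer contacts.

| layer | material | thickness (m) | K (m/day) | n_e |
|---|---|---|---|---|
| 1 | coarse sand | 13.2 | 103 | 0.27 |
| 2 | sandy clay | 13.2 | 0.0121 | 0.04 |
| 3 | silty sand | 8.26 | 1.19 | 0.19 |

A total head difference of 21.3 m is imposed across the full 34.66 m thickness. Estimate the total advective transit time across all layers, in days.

292

With flow normal to the layers, continuity requires the same specific discharge q through every layer.
Σ(b_i/K_i) = 13.2/103 + 13.2/0.0121 + 8.26/1.19 = 1098 d.
q = Δh / Σ(b_i/K_i) = 21.3 / 1098 = 0.01940 m/day.
In each layer the seepage velocity is v_i = q/n_i, so the layer transit time is t_i = b_i·n_i / q:
  layer 1 (coarse sand): t_1 = 13.2 × 0.27 / 0.01940 = 183.7 d
  layer 2 (sandy clay): t_2 = 13.2 × 0.04 / 0.01940 = 27.22 d
  layer 3 (silty sand): t_3 = 8.26 × 0.19 / 0.01940 = 80.90 d
Total t = Σ t_i = 291.8 days.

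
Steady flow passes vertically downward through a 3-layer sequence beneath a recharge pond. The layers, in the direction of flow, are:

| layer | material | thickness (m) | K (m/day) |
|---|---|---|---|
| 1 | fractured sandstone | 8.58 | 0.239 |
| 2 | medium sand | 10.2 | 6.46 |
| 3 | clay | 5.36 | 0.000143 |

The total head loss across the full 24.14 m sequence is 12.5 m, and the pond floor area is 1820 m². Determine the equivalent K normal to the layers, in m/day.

Flow is perpendicular to layering, so the layers act in series and the equivalent K is the thickness-weighted harmonic mean.
Total thickness L = 8.58 + 10.2 + 5.36 = 24.14 m.
Σ(b_i/K_i) = 8.58/0.239 + 10.2/6.46 + 5.36/0.000143 = 37520 d.
K_eq = L / Σ(b_i/K_i) = 24.14 / 37520 = 0.0006434 m/day.

0.000643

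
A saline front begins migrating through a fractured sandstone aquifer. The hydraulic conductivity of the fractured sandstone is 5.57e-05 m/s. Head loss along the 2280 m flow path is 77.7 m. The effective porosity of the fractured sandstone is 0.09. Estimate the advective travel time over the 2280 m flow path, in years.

Convert K: 5.57e-05 m/s × 86400 = 4.812 m/day.
Hydraulic gradient i = Δh / L = 77.7 / 2280 = 0.03408.
Darcy flux q = K · i = 4.812 × 0.03408 = 0.1640 m/day.
Seepage velocity v = q / n_e = 0.1640 / 0.09 = 1.822 m/day.
Travel time t = L / v = 2280 / 1.822 = 1251 days = 3.426 years.

3.43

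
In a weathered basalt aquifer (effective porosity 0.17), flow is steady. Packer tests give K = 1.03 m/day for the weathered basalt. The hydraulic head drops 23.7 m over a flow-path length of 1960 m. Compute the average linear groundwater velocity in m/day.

0.0733

Hydraulic gradient i = Δh / L = 23.7 / 1960 = 0.01209.
Darcy flux q = K · i = 1.030 × 0.01209 = 0.01245 m/day.
Seepage velocity v = q / n_e = 0.01245 / 0.17 = 0.07326 m/day.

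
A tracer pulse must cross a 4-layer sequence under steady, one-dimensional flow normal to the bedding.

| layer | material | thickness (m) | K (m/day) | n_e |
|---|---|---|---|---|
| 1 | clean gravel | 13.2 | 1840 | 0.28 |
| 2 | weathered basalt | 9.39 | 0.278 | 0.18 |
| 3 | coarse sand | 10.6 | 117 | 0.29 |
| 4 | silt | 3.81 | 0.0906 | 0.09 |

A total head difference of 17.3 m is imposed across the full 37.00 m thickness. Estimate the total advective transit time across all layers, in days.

38.6

With flow normal to the layers, continuity requires the same specific discharge q through every layer.
Σ(b_i/K_i) = 13.2/1840 + 9.39/0.278 + 10.6/117 + 3.81/0.0906 = 75.93 d.
q = Δh / Σ(b_i/K_i) = 17.3 / 75.93 = 0.2278 m/day.
In each layer the seepage velocity is v_i = q/n_i, so the layer transit time is t_i = b_i·n_i / q:
  layer 1 (clean gravel): t_1 = 13.2 × 0.28 / 0.2278 = 16.22 d
  layer 2 (weathered basalt): t_2 = 9.39 × 0.18 / 0.2278 = 7.418 d
  layer 3 (coarse sand): t_3 = 10.6 × 0.29 / 0.2278 = 13.49 d
  layer 4 (silt): t_4 = 3.81 × 0.09 / 0.2278 = 1.505 d
Total t = Σ t_i = 38.64 days.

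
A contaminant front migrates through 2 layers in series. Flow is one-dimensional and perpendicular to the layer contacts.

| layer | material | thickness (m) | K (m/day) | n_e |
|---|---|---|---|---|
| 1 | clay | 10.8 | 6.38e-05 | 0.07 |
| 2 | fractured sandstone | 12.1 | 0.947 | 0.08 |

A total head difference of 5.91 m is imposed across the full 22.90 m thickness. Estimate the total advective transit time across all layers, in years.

With flow normal to the layers, continuity requires the same specific discharge q through every layer.
Σ(b_i/K_i) = 10.8/6.38e-05 + 12.1/0.947 = 1.693e+05 d.
q = Δh / Σ(b_i/K_i) = 5.91 / 1.693e+05 = 3.491e-05 m/day.
In each layer the seepage velocity is v_i = q/n_i, so the layer transit time is t_i = b_i·n_i / q:
  layer 1 (clay): t_1 = 10.8 × 0.07 / 3.491e-05 = 21656 d
  layer 2 (fractured sandstone): t_2 = 12.1 × 0.08 / 3.491e-05 = 27728 d
Total t = Σ t_i = 49384 days = 135.2 years.

135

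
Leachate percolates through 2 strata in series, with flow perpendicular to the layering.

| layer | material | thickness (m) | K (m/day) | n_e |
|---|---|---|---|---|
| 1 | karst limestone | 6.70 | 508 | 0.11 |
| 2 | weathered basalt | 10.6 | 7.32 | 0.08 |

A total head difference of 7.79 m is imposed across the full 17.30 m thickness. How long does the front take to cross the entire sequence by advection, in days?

With flow normal to the layers, continuity requires the same specific discharge q through every layer.
Σ(b_i/K_i) = 6.70/508 + 10.6/7.32 = 1.461 d.
q = Δh / Σ(b_i/K_i) = 7.79 / 1.461 = 5.331 m/day.
In each layer the seepage velocity is v_i = q/n_i, so the layer transit time is t_i = b_i·n_i / q:
  layer 1 (karst limestone): t_1 = 6.70 × 0.11 / 5.331 = 0.1382 d
  layer 2 (weathered basalt): t_2 = 10.6 × 0.08 / 5.331 = 0.1591 d
Total t = Σ t_i = 0.2973 days.

0.297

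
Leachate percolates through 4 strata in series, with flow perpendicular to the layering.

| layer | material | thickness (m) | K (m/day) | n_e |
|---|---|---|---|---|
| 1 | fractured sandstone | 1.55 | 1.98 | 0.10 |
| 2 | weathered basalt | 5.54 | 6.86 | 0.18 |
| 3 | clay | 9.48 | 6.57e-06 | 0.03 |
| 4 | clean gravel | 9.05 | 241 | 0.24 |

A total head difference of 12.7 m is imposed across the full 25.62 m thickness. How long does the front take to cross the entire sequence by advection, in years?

With flow normal to the layers, continuity requires the same specific discharge q through every layer.
Σ(b_i/K_i) = 1.55/1.98 + 5.54/6.86 + 9.48/6.57e-06 + 9.05/241 = 1.443e+06 d.
q = Δh / Σ(b_i/K_i) = 12.7 / 1.443e+06 = 8.802e-06 m/day.
In each layer the seepage velocity is v_i = q/n_i, so the layer transit time is t_i = b_i·n_i / q:
  layer 1 (fractured sandstone): t_1 = 1.55 × 0.10 / 8.802e-06 = 17610 d
  layer 2 (weathered basalt): t_2 = 5.54 × 0.18 / 8.802e-06 = 1.133e+05 d
  layer 3 (clay): t_3 = 9.48 × 0.03 / 8.802e-06 = 32312 d
  layer 4 (clean gravel): t_4 = 9.05 × 0.24 / 8.802e-06 = 2.468e+05 d
Total t = Σ t_i = 4.100e+05 days = 1123 years.

1120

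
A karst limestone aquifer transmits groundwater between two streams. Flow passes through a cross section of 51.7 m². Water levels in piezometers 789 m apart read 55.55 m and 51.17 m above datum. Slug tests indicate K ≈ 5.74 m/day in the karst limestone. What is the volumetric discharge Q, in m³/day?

Hydraulic gradient i = (55.55 − 51.17) / 789 = 4.38 / 789 = 0.005551.
Darcy's law: Q = K · A · i = 5.740 × 51.70 × 0.005551 = 1.647 m³/day.

1.65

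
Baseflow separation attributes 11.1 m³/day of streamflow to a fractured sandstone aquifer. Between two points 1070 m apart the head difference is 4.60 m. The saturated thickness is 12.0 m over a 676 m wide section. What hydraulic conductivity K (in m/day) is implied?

Cross-sectional area A = 676 × 12.0 = 8112 m².
Hydraulic gradient i = Δh / L = 4.60 / 1070 = 0.004299.
From Q = K·A·i, K = Q / (A·i) = 11.1 / (8112 × 0.004299) = 0.3183 m/day.

0.318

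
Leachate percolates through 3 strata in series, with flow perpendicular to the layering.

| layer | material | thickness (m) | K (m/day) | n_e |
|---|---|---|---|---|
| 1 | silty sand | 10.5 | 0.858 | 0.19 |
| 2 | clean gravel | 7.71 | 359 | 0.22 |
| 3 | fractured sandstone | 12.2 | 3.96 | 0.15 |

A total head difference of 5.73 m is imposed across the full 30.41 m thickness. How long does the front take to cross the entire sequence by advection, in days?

With flow normal to the layers, continuity requires the same specific discharge q through every layer.
Σ(b_i/K_i) = 10.5/0.858 + 7.71/359 + 12.2/3.96 = 15.34 d.
q = Δh / Σ(b_i/K_i) = 5.73 / 15.34 = 0.3735 m/day.
In each layer the seepage velocity is v_i = q/n_i, so the layer transit time is t_i = b_i·n_i / q:
  layer 1 (silty sand): t_1 = 10.5 × 0.19 / 0.3735 = 5.341 d
  layer 2 (clean gravel): t_2 = 7.71 × 0.22 / 0.3735 = 4.541 d
  layer 3 (fractured sandstone): t_3 = 12.2 × 0.15 / 0.3735 = 4.899 d
Total t = Σ t_i = 14.78 days.

14.8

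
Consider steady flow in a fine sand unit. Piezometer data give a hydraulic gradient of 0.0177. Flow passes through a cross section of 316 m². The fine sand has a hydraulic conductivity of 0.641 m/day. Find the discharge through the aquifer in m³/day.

Hydraulic gradient i = 0.0177.
Darcy's law: Q = K · A · i = 0.6410 × 316.0 × 0.01770 = 3.585 m³/day.

3.59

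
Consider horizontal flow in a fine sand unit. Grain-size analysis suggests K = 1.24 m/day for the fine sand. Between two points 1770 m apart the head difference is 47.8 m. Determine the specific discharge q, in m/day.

Hydraulic gradient i = Δh / L = 47.8 / 1770 = 0.02701.
Specific discharge q = K · i = 1.240 × 0.02701 = 0.03349 m/day.

0.0335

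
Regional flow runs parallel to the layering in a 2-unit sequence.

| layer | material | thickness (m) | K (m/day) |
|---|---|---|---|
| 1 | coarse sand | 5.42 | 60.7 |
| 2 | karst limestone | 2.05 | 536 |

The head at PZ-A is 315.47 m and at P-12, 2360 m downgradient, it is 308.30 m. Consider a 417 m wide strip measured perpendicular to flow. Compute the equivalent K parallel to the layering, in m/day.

Flow is parallel to layering, so each bed carries its own Darcy discharge and the transmissivities add.
Σ(K_i·b_i) = 60.7×5.42 + 536×2.05 = 1428 m²/day.
Total thickness b = 7.470 m, so K_eq = Σ(K_i·b_i)/b = 191.1 m/day.

191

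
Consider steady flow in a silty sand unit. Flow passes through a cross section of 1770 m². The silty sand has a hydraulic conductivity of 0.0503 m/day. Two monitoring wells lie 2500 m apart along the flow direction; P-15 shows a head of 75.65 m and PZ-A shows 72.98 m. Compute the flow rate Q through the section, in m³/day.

Hydraulic gradient i = (75.65 − 72.98) / 2500 = 2.67 / 2500 = 0.001068.
Darcy's law: Q = K · A · i = 0.05030 × 1770 × 0.001068 = 0.09509 m³/day.

0.0951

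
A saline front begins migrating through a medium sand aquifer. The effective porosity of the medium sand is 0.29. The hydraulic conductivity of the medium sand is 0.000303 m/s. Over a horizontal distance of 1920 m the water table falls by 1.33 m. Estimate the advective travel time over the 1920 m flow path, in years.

Convert K: 0.000303 m/s × 86400 = 26.18 m/day.
Hydraulic gradient i = Δh / L = 1.33 / 1920 = 0.0006927.
Darcy flux q = K · i = 26.18 × 0.0006927 = 0.01813 m/day.
Seepage velocity v = q / n_e = 0.01813 / 0.29 = 0.06253 m/day.
Travel time t = L / v = 1920 / 0.06253 = 30704 days = 84.06 years.

84.1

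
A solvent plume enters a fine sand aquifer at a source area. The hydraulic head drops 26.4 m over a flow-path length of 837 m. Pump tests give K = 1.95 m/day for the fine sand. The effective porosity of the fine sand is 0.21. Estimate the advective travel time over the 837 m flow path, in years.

Hydraulic gradient i = Δh / L = 26.4 / 837 = 0.03154.
Darcy flux q = K · i = 1.950 × 0.03154 = 0.06151 m/day.
Seepage velocity v = q / n_e = 0.06151 / 0.21 = 0.2929 m/day.
Travel time t = L / v = 837 / 0.2929 = 2858 days = 7.824 years.

7.82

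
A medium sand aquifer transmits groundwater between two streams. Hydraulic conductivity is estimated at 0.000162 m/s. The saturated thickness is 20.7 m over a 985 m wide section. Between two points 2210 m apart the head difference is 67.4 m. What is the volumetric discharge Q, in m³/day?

8700

Convert K: 0.000162 m/s × 86400 = 14.00 m/day.
Cross-sectional area A = 985 × 20.7 = 20390 m².
Hydraulic gradient i = Δh / L = 67.4 / 2210 = 0.03050.
Darcy's law: Q = K · A · i = 14.00 × 20390 × 0.03050 = 8704 m³/day.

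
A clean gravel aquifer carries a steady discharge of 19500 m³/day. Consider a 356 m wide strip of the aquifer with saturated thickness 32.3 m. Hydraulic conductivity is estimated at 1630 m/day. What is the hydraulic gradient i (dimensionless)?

0.00104

Cross-sectional area A = 356 × 32.3 = 11499 m².
From Q = K·A·i, i = Q / (K·A) = 19500 / (1630 × 11499) = 0.001040.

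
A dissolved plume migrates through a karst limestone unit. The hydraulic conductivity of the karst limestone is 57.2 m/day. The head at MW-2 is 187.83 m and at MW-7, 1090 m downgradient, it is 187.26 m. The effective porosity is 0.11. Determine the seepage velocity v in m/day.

0.272

Hydraulic gradient i = (187.83 − 187.26) / 1090 = 0.57 / 1090 = 0.0005229.
Darcy flux q = K · i = 57.20 × 0.0005229 = 0.02991 m/day.
Seepage velocity v = q / n_e = 0.02991 / 0.11 = 0.2719 m/day.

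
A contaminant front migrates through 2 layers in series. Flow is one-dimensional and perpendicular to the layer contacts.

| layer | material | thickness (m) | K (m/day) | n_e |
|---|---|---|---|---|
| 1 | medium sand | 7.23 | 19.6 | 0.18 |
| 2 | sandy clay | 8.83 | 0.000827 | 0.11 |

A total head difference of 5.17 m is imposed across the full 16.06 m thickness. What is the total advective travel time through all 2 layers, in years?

With flow normal to the layers, continuity requires the same specific discharge q through every layer.
Σ(b_i/K_i) = 7.23/19.6 + 8.83/0.000827 = 10678 d.
q = Δh / Σ(b_i/K_i) = 5.17 / 10678 = 0.0004842 m/day.
In each layer the seepage velocity is v_i = q/n_i, so the layer transit time is t_i = b_i·n_i / q:
  layer 1 (medium sand): t_1 = 7.23 × 0.18 / 0.0004842 = 2688 d
  layer 2 (sandy clay): t_2 = 8.83 × 0.11 / 0.0004842 = 2006 d
Total t = Σ t_i = 4694 days = 12.85 years.

12.9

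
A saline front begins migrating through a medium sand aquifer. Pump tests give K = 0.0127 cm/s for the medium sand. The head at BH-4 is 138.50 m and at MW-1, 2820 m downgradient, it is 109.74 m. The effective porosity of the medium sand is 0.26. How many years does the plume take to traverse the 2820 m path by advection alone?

Convert K: 0.0127 cm/s × 864 = 10.97 m/day.
Hydraulic gradient i = (138.50 − 109.74) / 2820 = 28.76 / 2820 = 0.01020.
Darcy flux q = K · i = 10.97 × 0.01020 = 0.1119 m/day.
Seepage velocity v = q / n_e = 0.1119 / 0.26 = 0.4304 m/day.
Travel time t = L / v = 2820 / 0.4304 = 6552 days = 17.94 years.

17.9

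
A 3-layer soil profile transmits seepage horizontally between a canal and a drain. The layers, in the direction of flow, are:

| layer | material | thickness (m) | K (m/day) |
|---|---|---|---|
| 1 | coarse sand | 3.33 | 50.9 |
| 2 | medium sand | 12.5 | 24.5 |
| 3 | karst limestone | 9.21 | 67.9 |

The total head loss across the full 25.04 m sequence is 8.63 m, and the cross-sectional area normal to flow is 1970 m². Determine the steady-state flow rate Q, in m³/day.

23900

Flow is perpendicular to layering, so the layers act in series and the equivalent K is the thickness-weighted harmonic mean.
Total thickness L = 3.33 + 12.5 + 9.21 = 25.04 m.
Σ(b_i/K_i) = 3.33/50.9 + 12.5/24.5 + 9.21/67.9 = 0.7113 d.
K_eq = L / Σ(b_i/K_i) = 25.04 / 0.7113 = 35.20 m/day.
Q = K_eq · A · (Δh/L) = 35.20 × 1970 × (8.63/25.04) = 23903 m³/day.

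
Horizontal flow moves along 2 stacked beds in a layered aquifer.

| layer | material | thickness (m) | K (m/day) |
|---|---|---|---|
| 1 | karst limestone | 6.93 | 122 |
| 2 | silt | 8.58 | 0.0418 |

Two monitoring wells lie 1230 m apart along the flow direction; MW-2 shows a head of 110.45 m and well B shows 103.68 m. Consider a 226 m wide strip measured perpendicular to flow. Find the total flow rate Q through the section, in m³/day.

1050

Flow is parallel to layering, so each bed carries its own Darcy discharge and the transmissivities add.
Σ(K_i·b_i) = 122×6.93 + 0.0418×8.58 = 845.8 m²/day.
Hydraulic gradient i = (110.45 − 103.68) / 1230 = 6.77 / 1230 = 0.005504.
Q = Σ(K_i·b_i) · W · i = 845.8 × 226 × 0.005504 = 1052 m³/day.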